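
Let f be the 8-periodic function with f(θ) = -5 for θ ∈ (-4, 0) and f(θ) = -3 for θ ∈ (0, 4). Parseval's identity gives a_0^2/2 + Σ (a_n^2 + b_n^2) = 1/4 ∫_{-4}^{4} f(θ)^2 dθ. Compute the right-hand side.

34

1/4 ∫_{-4}^{4} f(θ)^2 dθ = 1/4 · (136) = 34.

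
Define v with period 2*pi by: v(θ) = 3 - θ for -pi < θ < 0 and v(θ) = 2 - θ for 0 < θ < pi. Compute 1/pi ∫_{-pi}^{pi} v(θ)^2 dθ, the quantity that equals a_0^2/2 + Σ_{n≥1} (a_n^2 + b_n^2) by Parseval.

pi + 2*pi**2/3 + 13

1/pi ∫_{-pi}^{pi} v(θ)^2 dθ = 1/pi · (pi*(3*pi + 2*pi**2 + 39)/3) = pi + 2*pi**2/3 + 13.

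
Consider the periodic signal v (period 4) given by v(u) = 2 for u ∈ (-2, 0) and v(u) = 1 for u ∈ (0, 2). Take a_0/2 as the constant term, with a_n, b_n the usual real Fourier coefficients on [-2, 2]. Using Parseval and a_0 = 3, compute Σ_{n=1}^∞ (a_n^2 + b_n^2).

Parseval: a_0^2/2 + Σ_{n≥1} (a_n^2+b_n^2) = 1/2 ∫_{-2}^{2} v(u)^2 du = 5.
Subtract a_0^2/2 = 9/2: Σ (a_n^2+b_n^2) = 1/2.

1/2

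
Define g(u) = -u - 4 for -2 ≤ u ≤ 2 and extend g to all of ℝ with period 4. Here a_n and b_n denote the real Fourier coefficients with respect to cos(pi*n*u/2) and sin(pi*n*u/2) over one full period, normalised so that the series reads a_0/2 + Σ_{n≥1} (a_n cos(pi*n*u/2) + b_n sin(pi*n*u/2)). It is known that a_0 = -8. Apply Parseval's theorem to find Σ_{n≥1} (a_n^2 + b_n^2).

8/3

Parseval: a_0^2/2 + Σ_{n≥1} (a_n^2+b_n^2) = 1/2 ∫_{-2}^{2} g(u)^2 du = 104/3.
Subtract a_0^2/2 = 32: Σ (a_n^2+b_n^2) = 8/3.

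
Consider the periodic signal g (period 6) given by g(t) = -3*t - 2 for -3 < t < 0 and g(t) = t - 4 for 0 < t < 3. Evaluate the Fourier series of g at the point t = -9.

3

t = -9 differs from t = -3 by -1 full period(s), and the series is 6-periodic.
At t = -3 the one-sided limits are g(-3^-) = -1 and g(-3^+) = 7.
By Dirichlet's theorem the series converges to their average, [(-1) + (7)]/2 = 3.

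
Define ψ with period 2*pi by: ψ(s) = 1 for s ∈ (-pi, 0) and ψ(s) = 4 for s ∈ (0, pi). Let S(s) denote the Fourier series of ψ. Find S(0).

5/2

At s = 0 the one-sided limits are ψ(0^-) = 1 and ψ(0^+) = 4.
By Dirichlet's theorem the series converges to their average, [(1) + (4)]/2 = 5/2.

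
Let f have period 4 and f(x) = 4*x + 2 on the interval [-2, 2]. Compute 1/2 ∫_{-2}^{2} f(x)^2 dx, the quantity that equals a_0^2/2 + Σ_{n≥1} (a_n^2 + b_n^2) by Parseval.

152/3

1/2 ∫_{-2}^{2} f(x)^2 dx = 1/2 · (304/3) = 152/3.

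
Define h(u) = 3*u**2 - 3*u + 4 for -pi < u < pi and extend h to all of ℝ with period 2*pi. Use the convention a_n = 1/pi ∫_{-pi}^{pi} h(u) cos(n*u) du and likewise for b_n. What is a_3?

-4/3

a_3 = 1/pi ∫_{-pi}^{pi} h(u) cos(3*u) du.
Integrating by parts twice (tabular method), an antiderivative of (3*u**2 - 3*u + 4) cos(3*u) is u**2*sin(3*u) - u*sin(3*u) + 2*u*cos(3*u)/3 + 10*sin(3*u)/9 - cos(3*u)/3; evaluating from -pi to pi: ∫_{-pi}^{pi} (3*u**2 - 3*u + 4) cos(3*u) du = (1/3 - 2*pi/3) - (1/3 + 2*pi/3) = -4*pi/3.
Hence a_3 = (1/pi)·(-4*pi/3) = -4/3.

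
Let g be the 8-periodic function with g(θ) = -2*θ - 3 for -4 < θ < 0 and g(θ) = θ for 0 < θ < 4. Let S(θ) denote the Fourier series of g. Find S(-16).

-3/2

θ = -16 differs from θ = 0 by -2 full period(s), and the series is 8-periodic.
At θ = 0 the one-sided limits are g(0^-) = -3 and g(0^+) = 0.
By Dirichlet's theorem the series converges to their average, [(-3) + (0)]/2 = -3/2.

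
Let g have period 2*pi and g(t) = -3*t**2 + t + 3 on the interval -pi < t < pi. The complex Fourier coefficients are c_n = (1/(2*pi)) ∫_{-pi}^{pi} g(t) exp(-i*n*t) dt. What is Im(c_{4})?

Since g is real-valued, Im(c_{4}) = -(1/(2*pi)) ∫_{-pi}^{pi} g(t) sin(4*t) dt = -b_{4}/2.
Integrating by parts twice (tabular method), an antiderivative of (-3*t**2 + t + 3) sin(4*t) is 3*t**2*cos(4*t)/4 - 3*t*sin(4*t)/8 - t*cos(4*t)/4 + sin(4*t)/16 - 27*cos(4*t)/32; evaluating from -pi to pi: ∫_{-pi}^{pi} (-3*t**2 + t + 3) sin(4*t) dt = (-27/32 - pi/4 + 3*pi**2/4) - (-27/32 + pi/4 + 3*pi**2/4) = -pi/2.
Hence Im(c_{4}) = (-1/(2*pi))·(-pi/2) = 1/4.

1/4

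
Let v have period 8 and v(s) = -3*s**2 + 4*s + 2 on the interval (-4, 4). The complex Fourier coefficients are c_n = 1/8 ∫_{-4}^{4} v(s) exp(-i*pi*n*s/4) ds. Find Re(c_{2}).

-24/pi**2

Since v is real-valued, Re(c_{2}) = 1/8 ∫_{-4}^{4} v(s) cos(pi*s/2) ds = a_{2}/2.
Integrating by parts twice (tabular method), an antiderivative of (-3*s**2 + 4*s + 2) cos(pi*s/2) is -6*s**2*sin(pi*s/2)/pi + 8*s*sin(pi*s/2)/pi - 24*s*cos(pi*s/2)/pi**2 + 4*sin(pi*s/2)/pi + 48*sin(pi*s/2)/pi**3 + 16*cos(pi*s/2)/pi**2; evaluating from -4 to 4: ∫_{-4}^{4} (-3*s**2 + 4*s + 2) cos(pi*s/2) ds = (-80/pi**2) - (112/pi**2) = -192/pi**2.
Hence Re(c_{2}) = (1/8)·(-192/pi**2) = -24/pi**2.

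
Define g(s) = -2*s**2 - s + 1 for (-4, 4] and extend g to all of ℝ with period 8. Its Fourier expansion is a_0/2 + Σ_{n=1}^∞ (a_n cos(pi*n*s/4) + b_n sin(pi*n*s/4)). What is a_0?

-58/3

a_0 = 1/4 ∫_{-4}^{4} g(s) ds = 1/4 · (-232/3) = -58/3.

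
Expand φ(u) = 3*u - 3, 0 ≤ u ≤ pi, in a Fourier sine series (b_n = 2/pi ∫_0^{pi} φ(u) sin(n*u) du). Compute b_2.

-3

b_2 = 2/pi ∫_0^{pi} (3*u - 3) sin(2*u) du.
Integrating by parts (boundary term plus one more integral), an antiderivative of (3*u - 3) sin(2*u) is -3*u*cos(2*u)/2 + 3*sin(2*u)/4 + 3*cos(2*u)/2; evaluating from 0 to pi: ∫_{0}^{pi} (3*u - 3) sin(2*u) du = (3/2 - 3*pi/2) - (3/2) = -3*pi/2.
Hence b_2 = (2/pi)·(-3*pi/2) = -3.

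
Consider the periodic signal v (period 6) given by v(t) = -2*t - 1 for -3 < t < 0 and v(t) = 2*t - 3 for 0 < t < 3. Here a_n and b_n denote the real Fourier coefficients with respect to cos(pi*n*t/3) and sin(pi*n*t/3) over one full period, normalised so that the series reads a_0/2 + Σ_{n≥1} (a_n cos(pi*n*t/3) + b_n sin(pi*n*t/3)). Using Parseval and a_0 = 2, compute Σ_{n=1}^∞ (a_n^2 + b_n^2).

Parseval: a_0^2/2 + Σ_{n≥1} (a_n^2+b_n^2) = 1/3 ∫_{-3}^{3} v(t)^2 dt = 10.
Subtract a_0^2/2 = 2: Σ (a_n^2+b_n^2) = 8.

8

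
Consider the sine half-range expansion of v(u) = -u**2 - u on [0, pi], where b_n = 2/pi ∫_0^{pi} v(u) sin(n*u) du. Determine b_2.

1 + pi

b_2 = 2/pi ∫_0^{pi} (-u**2 - u) sin(2*u) du.
Integrating by parts twice (tabular method), an antiderivative of (-u**2 - u) sin(2*u) is u**2*cos(2*u)/2 - u*sin(2*u)/2 + u*cos(2*u)/2 - sin(2*u)/4 - cos(2*u)/4; evaluating from 0 to pi: ∫_{0}^{pi} (-u**2 - u) sin(2*u) du = (-1/4 + pi/2 + pi**2/2) - (-1/4) = pi*(1 + pi)/2.
Hence b_2 = (2/pi)·(pi*(1 + pi)/2) = 1 + pi.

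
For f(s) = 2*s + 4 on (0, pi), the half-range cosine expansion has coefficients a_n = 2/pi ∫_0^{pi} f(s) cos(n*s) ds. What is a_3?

-8/(9*pi)

a_3 = 2/pi ∫_0^{pi} (2*s + 4) cos(3*s) ds.
Integrating by parts (boundary term plus one more integral), an antiderivative of (2*s + 4) cos(3*s) is 2*s*sin(3*s)/3 + 4*sin(3*s)/3 + 2*cos(3*s)/9; evaluating from 0 to pi: ∫_{0}^{pi} (2*s + 4) cos(3*s) ds = (-2/9) - (2/9) = -4/9.
Hence a_3 = (2/pi)·(-4/9) = -8/(9*pi).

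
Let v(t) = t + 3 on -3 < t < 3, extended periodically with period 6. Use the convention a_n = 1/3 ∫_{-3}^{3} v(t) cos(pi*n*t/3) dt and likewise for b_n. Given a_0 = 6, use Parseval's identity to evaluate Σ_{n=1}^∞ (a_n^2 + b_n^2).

Parseval: a_0^2/2 + Σ_{n≥1} (a_n^2+b_n^2) = 1/3 ∫_{-3}^{3} v(t)^2 dt = 24.
Subtract a_0^2/2 = 18: Σ (a_n^2+b_n^2) = 6.

6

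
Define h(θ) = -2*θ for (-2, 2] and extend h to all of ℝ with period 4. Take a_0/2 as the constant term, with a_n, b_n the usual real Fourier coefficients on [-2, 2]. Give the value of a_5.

0

a_5 = 1/2 ∫_{-2}^{2} h(θ) cos(5*pi*θ/2) dθ.
h is odd and cos(5*pi*θ/2) is even, so the integrand is odd over a symmetric interval and the integral vanishes.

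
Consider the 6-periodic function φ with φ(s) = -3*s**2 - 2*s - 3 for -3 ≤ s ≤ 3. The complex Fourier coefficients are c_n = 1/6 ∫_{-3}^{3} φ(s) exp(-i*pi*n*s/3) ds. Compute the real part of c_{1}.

Since φ is real-valued, Re(c_{1}) = 1/6 ∫_{-3}^{3} φ(s) cos(pi*s/3) ds = a_{1}/2.
Integrating by parts twice (tabular method), an antiderivative of (-3*s**2 - 2*s - 3) cos(pi*s/3) is -9*s**2*sin(pi*s/3)/pi - 6*s*sin(pi*s/3)/pi - 54*s*cos(pi*s/3)/pi**2 - 9*sin(pi*s/3)/pi + 162*sin(pi*s/3)/pi**3 - 18*cos(pi*s/3)/pi**2; evaluating from -3 to 3: ∫_{-3}^{3} (-3*s**2 - 2*s - 3) cos(pi*s/3) ds = (180/pi**2) - (-144/pi**2) = 324/pi**2.
Hence Re(c_{1}) = (1/6)·(324/pi**2) = 54/pi**2.

54/pi**2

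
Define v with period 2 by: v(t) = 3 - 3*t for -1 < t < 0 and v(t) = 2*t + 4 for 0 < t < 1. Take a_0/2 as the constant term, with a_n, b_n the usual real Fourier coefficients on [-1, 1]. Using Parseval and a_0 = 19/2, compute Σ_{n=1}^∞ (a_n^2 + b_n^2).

Parseval: a_0^2/2 + Σ_{n≥1} (a_n^2+b_n^2) = ∫_{-1}^{1} v(t)^2 dt = 139/3.
Subtract a_0^2/2 = 361/8: Σ (a_n^2+b_n^2) = 29/24.

29/24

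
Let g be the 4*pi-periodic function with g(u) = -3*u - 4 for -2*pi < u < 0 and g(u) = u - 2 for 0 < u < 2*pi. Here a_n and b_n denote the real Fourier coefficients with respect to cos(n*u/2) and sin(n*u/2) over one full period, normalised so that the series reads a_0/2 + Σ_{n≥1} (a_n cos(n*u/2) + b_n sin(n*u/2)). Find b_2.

2

b_2 = (1/(2*pi)) ∫_{-2*pi}^{2*pi} g(u) sin(u) du.
Split the integral at the breakpoints.
Integrating by parts (boundary term plus one more integral), an antiderivative of (-3*u - 4) sin(u) is 3*u*cos(u) - 3*sin(u) + 4*cos(u); evaluating from -2*pi to 0: ∫_{-2*pi}^{0} (-3*u - 4) sin(u) du = (4) - (4 - 6*pi) = 6*pi.
Integrating by parts (boundary term plus one more integral), an antiderivative of (u - 2) sin(u) is -u*cos(u) + sin(u) + 2*cos(u); evaluating from 0 to 2*pi: ∫_{0}^{2*pi} (u - 2) sin(u) du = (2 - 2*pi) - (2) = -2*pi.
Summing the pieces and multiplying by (1/(2*pi)) gives b_2 = 2.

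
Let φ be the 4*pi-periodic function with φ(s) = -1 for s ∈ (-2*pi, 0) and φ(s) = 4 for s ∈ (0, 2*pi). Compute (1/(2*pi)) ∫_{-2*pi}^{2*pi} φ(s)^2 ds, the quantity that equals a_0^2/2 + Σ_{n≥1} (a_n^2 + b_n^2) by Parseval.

(1/(2*pi)) ∫_{-2*pi}^{2*pi} φ(s)^2 ds = (1/(2*pi)) · (34*pi) = 17.

17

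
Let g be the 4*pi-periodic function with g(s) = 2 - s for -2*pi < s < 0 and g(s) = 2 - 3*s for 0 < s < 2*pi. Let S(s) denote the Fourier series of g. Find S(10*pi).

2 - 2*pi

s = 10*pi differs from s = 2*pi by 2 full period(s), and the series is 4*pi-periodic.
At s = 2*pi the one-sided limits are g(2*pi^-) = 2 - 6*pi and g(2*pi^+) = 2 + 2*pi.
By Dirichlet's theorem the series converges to their average, [(2 - 6*pi) + (2 + 2*pi)]/2 = 2 - 2*pi.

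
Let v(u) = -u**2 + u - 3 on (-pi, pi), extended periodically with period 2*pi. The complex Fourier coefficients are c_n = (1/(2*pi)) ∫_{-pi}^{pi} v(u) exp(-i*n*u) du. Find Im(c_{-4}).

Since v is real-valued, Im(c_{-4}) = -(1/(2*pi)) ∫_{-pi}^{pi} v(u) sin(-4*u) du = b_{4}/2.
Integrating by parts twice (tabular method), an antiderivative of (-u**2 + u - 3) sin(-4*u) is -u**2*cos(4*u)/4 + u*sin(4*u)/8 + u*cos(4*u)/4 - sin(4*u)/16 - 23*cos(4*u)/32; evaluating from -pi to pi: ∫_{-pi}^{pi} (-u**2 + u - 3) sin(-4*u) du = (-pi**2/4 - 23/32 + pi/4) - (-pi**2/4 - pi/4 - 23/32) = pi/2.
Hence Im(c_{-4}) = (-1/(2*pi))·(pi/2) = -1/4.

-1/4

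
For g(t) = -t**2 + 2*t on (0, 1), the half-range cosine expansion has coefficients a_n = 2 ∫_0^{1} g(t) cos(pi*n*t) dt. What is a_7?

-4/(49*pi**2)

a_7 = 2 ∫_0^{1} (-t**2 + 2*t) cos(7*pi*t) dt.
Integrating by parts twice (tabular method), an antiderivative of (-t**2 + 2*t) cos(7*pi*t) is -t**2*sin(7*pi*t)/(7*pi) + 2*t*sin(7*pi*t)/(7*pi) - 2*t*cos(7*pi*t)/(49*pi**2) + 2*sin(7*pi*t)/(343*pi**3) + 2*cos(7*pi*t)/(49*pi**2); evaluating from 0 to 1: ∫_{0}^{1} (-t**2 + 2*t) cos(7*pi*t) dt = (0) - (2/(49*pi**2)) = -2/(49*pi**2).
Hence a_7 = 2·(-2/(49*pi**2)) = -4/(49*pi**2).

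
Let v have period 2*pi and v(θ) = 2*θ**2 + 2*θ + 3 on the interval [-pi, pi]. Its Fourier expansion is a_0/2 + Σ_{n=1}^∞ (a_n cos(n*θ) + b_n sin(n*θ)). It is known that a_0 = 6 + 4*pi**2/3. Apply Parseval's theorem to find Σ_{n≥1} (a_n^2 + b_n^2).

8*pi**2*(15 + 4*pi**2)/45

Parseval: a_0^2/2 + Σ_{n≥1} (a_n^2+b_n^2) = 1/pi ∫_{-pi}^{pi} v(θ)^2 dθ = 18 + 32*pi**2/3 + 8*pi**4/5.
Subtract a_0^2/2 = 2*(9 + 2*pi**2)**2/9: Σ (a_n^2+b_n^2) = 8*pi**2*(15 + 4*pi**2)/45.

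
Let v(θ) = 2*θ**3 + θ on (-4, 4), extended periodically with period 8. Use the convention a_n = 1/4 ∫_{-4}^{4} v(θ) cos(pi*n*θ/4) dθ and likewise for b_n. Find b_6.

-44/pi + 64/(9*pi**3)

b_6 = 1/4 ∫_{-4}^{4} v(θ) sin(3*pi*θ/2) dθ.
v is odd and sin(3*pi*θ/2) is odd, so the integrand is even and b_6 = 1/2 ∫_0^{4} v(θ) sin(3*pi*θ/2) dθ.
Integrating by parts three times (tabular method), an antiderivative of (2*θ**3 + θ) sin(3*pi*θ/2) is -4*θ**3*cos(3*pi*θ/2)/(3*pi) + 8*θ**2*sin(3*pi*θ/2)/(3*pi**2) - 2*θ*cos(3*pi*θ/2)/(3*pi) + 32*θ*cos(3*pi*θ/2)/(9*pi**3) - 64*sin(3*pi*θ/2)/(27*pi**4) + 4*sin(3*pi*θ/2)/(9*pi**2); evaluating from 0 to 4: ∫_{0}^{4} (2*θ**3 + θ) sin(3*pi*θ/2) dθ = (-88/pi + 128/(9*pi**3)) - (0) = -88/pi + 128/(9*pi**3).
Hence b_6 = (1/2)·(-88/pi + 128/(9*pi**3)) = -44/pi + 64/(9*pi**3).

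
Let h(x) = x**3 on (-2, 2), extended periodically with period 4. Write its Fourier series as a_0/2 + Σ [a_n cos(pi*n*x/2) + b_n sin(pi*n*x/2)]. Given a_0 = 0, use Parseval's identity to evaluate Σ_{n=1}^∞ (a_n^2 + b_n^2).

Parseval: a_0^2/2 + Σ_{n≥1} (a_n^2+b_n^2) = 1/2 ∫_{-2}^{2} h(x)^2 dx = 128/7.
Subtract a_0^2/2 = 0: Σ (a_n^2+b_n^2) = 128/7.

128/7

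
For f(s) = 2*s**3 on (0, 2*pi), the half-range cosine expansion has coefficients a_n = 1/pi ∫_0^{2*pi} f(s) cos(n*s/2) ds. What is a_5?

96*(4 - 25*pi**2)/(625*pi)

a_5 = 1/pi ∫_0^{2*pi} (2*s**3) cos(5*s/2) ds.
Integrating by parts three times (tabular method), an antiderivative of (2*s**3) cos(5*s/2) is 4*s**3*sin(5*s/2)/5 + 24*s**2*cos(5*s/2)/25 - 96*s*sin(5*s/2)/125 - 192*cos(5*s/2)/625; evaluating from 0 to 2*pi: ∫_{0}^{2*pi} (2*s**3) cos(5*s/2) ds = (192/625 - 96*pi**2/25) - (-192/625) = 384/625 - 96*pi**2/25.
Hence a_5 = (1/pi)·(384/625 - 96*pi**2/25) = 96*(4 - 25*pi**2)/(625*pi).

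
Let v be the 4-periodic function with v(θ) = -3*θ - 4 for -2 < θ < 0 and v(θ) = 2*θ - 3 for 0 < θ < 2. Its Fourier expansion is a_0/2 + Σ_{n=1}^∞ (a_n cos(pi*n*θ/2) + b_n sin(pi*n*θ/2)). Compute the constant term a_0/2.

a_0 = 1/2 ∫_{-2}^{2} v(θ) dθ = 1/2 · (-4) = -2.
So the constant term a_0/2 = -1.

-1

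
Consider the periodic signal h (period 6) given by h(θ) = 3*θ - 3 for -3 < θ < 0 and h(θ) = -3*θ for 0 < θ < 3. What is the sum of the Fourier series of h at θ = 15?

θ = 15 differs from θ = 3 by 2 full period(s), and the series is 6-periodic.
At θ = 3 the one-sided limits are h(3^-) = -9 and h(3^+) = -12.
By Dirichlet's theorem the series converges to their average, [(-9) + (-12)]/2 = -21/2.

-21/2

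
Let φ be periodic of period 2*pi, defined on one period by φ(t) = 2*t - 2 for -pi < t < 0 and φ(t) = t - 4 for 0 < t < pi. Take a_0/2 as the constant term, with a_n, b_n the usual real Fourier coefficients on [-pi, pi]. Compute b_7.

b_7 = 1/pi ∫_{-pi}^{pi} φ(t) sin(7*t) dt.
Split the integral at the breakpoints.
Integrating by parts (boundary term plus one more integral), an antiderivative of (2*t - 2) sin(7*t) is -2*t*cos(7*t)/7 + 2*sin(7*t)/49 + 2*cos(7*t)/7; evaluating from -pi to 0: ∫_{-pi}^{0} (2*t - 2) sin(7*t) dt = (2/7) - (-2*pi/7 - 2/7) = 4/7 + 2*pi/7.
Integrating by parts (boundary term plus one more integral), an antiderivative of (t - 4) sin(7*t) is -t*cos(7*t)/7 + sin(7*t)/49 + 4*cos(7*t)/7; evaluating from 0 to pi: ∫_{0}^{pi} (t - 4) sin(7*t) dt = (-4/7 + pi/7) - (4/7) = -8/7 + pi/7.
Summing the pieces and multiplying by (1/pi) gives b_7 = (-4 + 3*pi)/(7*pi).

(-4 + 3*pi)/(7*pi)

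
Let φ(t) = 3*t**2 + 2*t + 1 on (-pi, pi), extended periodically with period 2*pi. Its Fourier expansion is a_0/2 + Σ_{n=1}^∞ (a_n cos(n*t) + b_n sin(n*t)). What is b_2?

b_2 = 1/pi ∫_{-pi}^{pi} φ(t) sin(2*t) dt.
Integrating by parts twice (tabular method), an antiderivative of (3*t**2 + 2*t + 1) sin(2*t) is -3*t**2*cos(2*t)/2 + 3*t*sin(2*t)/2 - t*cos(2*t) + sin(2*t)/2 + cos(2*t)/4; evaluating from -pi to pi: ∫_{-pi}^{pi} (3*t**2 + 2*t + 1) sin(2*t) dt = (-3*pi**2/2 - pi + 1/4) - (-3*pi**2/2 + 1/4 + pi) = -2*pi.
Hence b_2 = (1/pi)·(-2*pi) = -2.

-2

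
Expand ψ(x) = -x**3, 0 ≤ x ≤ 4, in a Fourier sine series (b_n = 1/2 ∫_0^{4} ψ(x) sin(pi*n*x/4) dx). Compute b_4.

b_4 = 1/2 ∫_0^{4} (-x**3) sin(pi*x) dx.
Integrating by parts three times (tabular method), an antiderivative of (-x**3) sin(pi*x) is x**3*cos(pi*x)/pi - 3*x**2*sin(pi*x)/pi**2 - 6*x*cos(pi*x)/pi**3 + 6*sin(pi*x)/pi**4; evaluating from 0 to 4: ∫_{0}^{4} (-x**3) sin(pi*x) dx = (-24/pi**3 + 64/pi) - (0) = -24/pi**3 + 64/pi.
Hence b_4 = (1/2)·(-24/pi**3 + 64/pi) = -12/pi**3 + 32/pi.

-12/pi**3 + 32/pi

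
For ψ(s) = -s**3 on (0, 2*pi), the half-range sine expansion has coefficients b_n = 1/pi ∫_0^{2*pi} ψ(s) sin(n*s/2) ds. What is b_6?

-4/9 + 8*pi**2/3

b_6 = 1/pi ∫_0^{2*pi} (-s**3) sin(3*s) ds.
Integrating by parts three times (tabular method), an antiderivative of (-s**3) sin(3*s) is s**3*cos(3*s)/3 - s**2*sin(3*s)/3 - 2*s*cos(3*s)/9 + 2*sin(3*s)/27; evaluating from 0 to 2*pi: ∫_{0}^{2*pi} (-s**3) sin(3*s) ds = (4*pi*(-1 + 6*pi**2)/9) - (0) = 4*pi*(-1 + 6*pi**2)/9.
Hence b_6 = (1/pi)·(4*pi*(-1 + 6*pi**2)/9) = -4/9 + 8*pi**2/3.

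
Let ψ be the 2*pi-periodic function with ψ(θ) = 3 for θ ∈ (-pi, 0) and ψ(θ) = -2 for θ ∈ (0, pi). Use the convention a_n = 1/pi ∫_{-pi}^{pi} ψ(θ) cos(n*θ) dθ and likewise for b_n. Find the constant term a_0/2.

1/2

a_0 = 1/pi ∫_{-pi}^{pi} ψ(θ) dθ = 1/pi · (pi) = 1.
So the constant term a_0/2 = 1/2.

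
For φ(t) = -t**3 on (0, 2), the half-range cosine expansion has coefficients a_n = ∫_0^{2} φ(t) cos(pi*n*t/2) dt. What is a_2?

a_2 = ∫_0^{2} (-t**3) cos(pi*t) dt.
Integrating by parts three times (tabular method), an antiderivative of (-t**3) cos(pi*t) is -t**3*sin(pi*t)/pi - 3*t**2*cos(pi*t)/pi**2 + 6*t*sin(pi*t)/pi**3 + 6*cos(pi*t)/pi**4; evaluating from 0 to 2: ∫_{0}^{2} (-t**3) cos(pi*t) dt = (6*(1 - 2*pi**2)/pi**4) - (6/pi**4) = -12/pi**2.
Hence a_2 = -12/pi**2.

-12/pi**2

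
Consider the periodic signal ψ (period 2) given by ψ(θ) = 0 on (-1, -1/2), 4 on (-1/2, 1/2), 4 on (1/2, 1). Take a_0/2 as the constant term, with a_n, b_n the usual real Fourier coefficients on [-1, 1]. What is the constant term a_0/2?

a_0 = ∫_{-1}^{1} ψ(θ) dθ = 6.
So the constant term a_0/2 = 3.

3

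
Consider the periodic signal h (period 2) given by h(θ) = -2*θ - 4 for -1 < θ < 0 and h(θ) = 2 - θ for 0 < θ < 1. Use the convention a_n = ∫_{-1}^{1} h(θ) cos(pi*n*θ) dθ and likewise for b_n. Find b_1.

b_1 = ∫_{-1}^{1} h(θ) sin(pi*θ) dθ.
Split the integral at the breakpoints.
Integrating by parts (boundary term plus one more integral), an antiderivative of (-2*θ - 4) sin(pi*θ) is 2*θ*cos(pi*θ)/pi - 2*sin(pi*θ)/pi**2 + 4*cos(pi*θ)/pi; evaluating from -1 to 0: ∫_{-1}^{0} (-2*θ - 4) sin(pi*θ) dθ = (4/pi) - (-2/pi) = 6/pi.
Integrating by parts (boundary term plus one more integral), an antiderivative of (2 - θ) sin(pi*θ) is θ*cos(pi*θ)/pi - sin(pi*θ)/pi**2 - 2*cos(pi*θ)/pi; evaluating from 0 to 1: ∫_{0}^{1} (2 - θ) sin(pi*θ) dθ = (1/pi) - (-2/pi) = 3/pi.
Summing the pieces gives b_1 = 9/pi.

9/pi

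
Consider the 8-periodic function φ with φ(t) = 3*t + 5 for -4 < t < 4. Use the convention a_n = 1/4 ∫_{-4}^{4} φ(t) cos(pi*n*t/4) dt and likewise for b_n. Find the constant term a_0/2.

a_0 = 1/4 ∫_{-4}^{4} φ(t) dt = 1/4 · (40) = 10.
So the constant term a_0/2 = 5.

5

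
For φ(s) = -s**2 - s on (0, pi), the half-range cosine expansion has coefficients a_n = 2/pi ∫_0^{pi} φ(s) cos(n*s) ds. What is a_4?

-1/4

a_4 = 2/pi ∫_0^{pi} (-s**2 - s) cos(4*s) ds.
Integrating by parts twice (tabular method), an antiderivative of (-s**2 - s) cos(4*s) is -s**2*sin(4*s)/4 - s*sin(4*s)/4 - s*cos(4*s)/8 + sin(4*s)/32 - cos(4*s)/16; evaluating from 0 to pi: ∫_{0}^{pi} (-s**2 - s) cos(4*s) ds = (-pi/8 - 1/16) - (-1/16) = -pi/8.
Hence a_4 = (2/pi)·(-pi/8) = -1/4.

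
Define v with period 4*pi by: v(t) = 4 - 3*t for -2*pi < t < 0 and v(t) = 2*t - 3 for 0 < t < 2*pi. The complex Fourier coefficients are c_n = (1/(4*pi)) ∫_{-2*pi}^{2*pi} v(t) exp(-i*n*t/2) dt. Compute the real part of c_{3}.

Since v is real-valued, Re(c_{3}) = (1/(4*pi)) ∫_{-2*pi}^{2*pi} v(t) cos(3*t/2) dt = a_{3}/2.
Split the integral at the breakpoints.
Integrating by parts (boundary term plus one more integral), an antiderivative of (4 - 3*t) cos(3*t/2) is -2*t*sin(3*t/2) + 8*sin(3*t/2)/3 - 4*cos(3*t/2)/3; evaluating from -2*pi to 0: ∫_{-2*pi}^{0} (4 - 3*t) cos(3*t/2) dt = (-4/3) - (4/3) = -8/3.
Integrating by parts (boundary term plus one more integral), an antiderivative of (2*t - 3) cos(3*t/2) is 4*t*sin(3*t/2)/3 - 2*sin(3*t/2) + 8*cos(3*t/2)/9; evaluating from 0 to 2*pi: ∫_{0}^{2*pi} (2*t - 3) cos(3*t/2) dt = (-8/9) - (8/9) = -16/9.
So ∫_{-2*pi}^{2*pi} v(t) cos(3*t/2) dt = -40/9.
Hence Re(c_{3}) = (1/(4*pi))·(-40/9) = -10/(9*pi).

-10/(9*pi)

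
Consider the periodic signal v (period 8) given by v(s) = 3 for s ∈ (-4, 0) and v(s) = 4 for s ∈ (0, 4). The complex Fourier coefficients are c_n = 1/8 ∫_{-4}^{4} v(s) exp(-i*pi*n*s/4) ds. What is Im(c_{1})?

-1/pi

Since v is real-valued, Im(c_{1}) = -1/8 ∫_{-4}^{4} v(s) sin(pi*s/4) ds = -b_{1}/2.
Split the integral at the breakpoints.
Directly, an antiderivative of (3) sin(pi*s/4) is -12*cos(pi*s/4)/pi; evaluating from -4 to 0: ∫_{-4}^{0} (3) sin(pi*s/4) ds = (-12/pi) - (12/pi) = -24/pi.
Directly, an antiderivative of (4) sin(pi*s/4) is -16*cos(pi*s/4)/pi; evaluating from 0 to 4: ∫_{0}^{4} (4) sin(pi*s/4) ds = (16/pi) - (-16/pi) = 32/pi.
So ∫_{-4}^{4} v(s) sin(pi*s/4) ds = 8/pi.
Hence Im(c_{1}) = (-1/8)·(8/pi) = -1/pi.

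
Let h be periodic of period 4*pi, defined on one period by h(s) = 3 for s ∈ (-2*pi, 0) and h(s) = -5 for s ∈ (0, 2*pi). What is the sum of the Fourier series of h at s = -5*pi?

s = -5*pi differs from s = -pi by -1 full period(s), and the series is 4*pi-periodic.
h is continuous at s = -pi with value 3, so the series converges to 3 there.

3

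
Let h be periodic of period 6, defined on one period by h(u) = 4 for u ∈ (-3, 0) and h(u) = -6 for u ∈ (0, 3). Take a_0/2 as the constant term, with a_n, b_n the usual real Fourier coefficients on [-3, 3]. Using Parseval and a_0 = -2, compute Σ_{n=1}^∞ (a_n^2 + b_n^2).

50

Parseval: a_0^2/2 + Σ_{n≥1} (a_n^2+b_n^2) = 1/3 ∫_{-3}^{3} h(u)^2 du = 52.
Subtract a_0^2/2 = 2: Σ (a_n^2+b_n^2) = 50.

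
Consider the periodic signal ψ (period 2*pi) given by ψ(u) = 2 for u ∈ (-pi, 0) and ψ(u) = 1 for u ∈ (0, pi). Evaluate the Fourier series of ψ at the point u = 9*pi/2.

u = 9*pi/2 differs from u = pi/2 by 2 full period(s), and the series is 2*pi-periodic.
ψ is continuous at u = pi/2 with value 1, so the series converges to 1 there.

1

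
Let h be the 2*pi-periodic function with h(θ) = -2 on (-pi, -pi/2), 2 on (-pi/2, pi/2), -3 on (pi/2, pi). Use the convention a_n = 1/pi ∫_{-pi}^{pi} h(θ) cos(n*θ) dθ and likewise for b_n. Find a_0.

a_0 = 1/pi ∫_{-pi}^{pi} h(θ) dθ = 1/pi · (-pi/2) = -1/2.

-1/2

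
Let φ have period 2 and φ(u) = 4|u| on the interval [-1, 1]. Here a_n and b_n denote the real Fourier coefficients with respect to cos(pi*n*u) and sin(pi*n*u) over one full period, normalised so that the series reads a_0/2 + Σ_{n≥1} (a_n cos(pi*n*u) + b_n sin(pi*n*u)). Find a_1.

a_1 = ∫_{-1}^{1} φ(u) cos(pi*u) du.
φ is even and cos(pi*u) is even, so the integrand is even and a_1 = 2 ∫_0^{1} φ(u) cos(pi*u) du.
Integrating by parts (boundary term plus one more integral), an antiderivative of (4*u) cos(pi*u) is 4*u*sin(pi*u)/pi + 4*cos(pi*u)/pi**2; evaluating from 0 to 1: ∫_{0}^{1} (4*u) cos(pi*u) du = (-4/pi**2) - (4/pi**2) = -8/pi**2.
Hence a_1 = 2·(-8/pi**2) = -16/pi**2.

-16/pi**2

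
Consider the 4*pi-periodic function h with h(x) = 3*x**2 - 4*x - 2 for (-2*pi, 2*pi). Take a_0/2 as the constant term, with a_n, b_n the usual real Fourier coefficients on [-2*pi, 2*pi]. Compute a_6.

4/3

a_6 = (1/(2*pi)) ∫_{-2*pi}^{2*pi} h(x) cos(3*x) dx.
Integrating by parts twice (tabular method), an antiderivative of (3*x**2 - 4*x - 2) cos(3*x) is x**2*sin(3*x) - 4*x*sin(3*x)/3 + 2*x*cos(3*x)/3 - 8*sin(3*x)/9 - 4*cos(3*x)/9; evaluating from -2*pi to 2*pi: ∫_{-2*pi}^{2*pi} (3*x**2 - 4*x - 2) cos(3*x) dx = (-4/9 + 4*pi/3) - (-4*pi/3 - 4/9) = 8*pi/3.
Hence a_6 = (1/(2*pi))·(8*pi/3) = 4/3.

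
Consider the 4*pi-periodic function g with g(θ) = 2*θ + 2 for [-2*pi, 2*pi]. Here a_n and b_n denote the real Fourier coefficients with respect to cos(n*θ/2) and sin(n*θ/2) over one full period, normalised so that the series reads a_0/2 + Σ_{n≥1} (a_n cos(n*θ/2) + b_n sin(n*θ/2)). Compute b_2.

b_2 = (1/(2*pi)) ∫_{-2*pi}^{2*pi} g(θ) sin(θ) dθ.
Integrating by parts (boundary term plus one more integral), an antiderivative of (2*θ + 2) sin(θ) is -2*θ*cos(θ) + 2*sin(θ) - 2*cos(θ); evaluating from -2*pi to 2*pi: ∫_{-2*pi}^{2*pi} (2*θ + 2) sin(θ) dθ = (-4*pi - 2) - (-2 + 4*pi) = -8*pi.
Hence b_2 = (1/(2*pi))·(-8*pi) = -4.

-4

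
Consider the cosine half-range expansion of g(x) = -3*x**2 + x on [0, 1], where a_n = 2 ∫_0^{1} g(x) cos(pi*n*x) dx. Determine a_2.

-3/pi**2

a_2 = 2 ∫_0^{1} (-3*x**2 + x) cos(2*pi*x) dx.
Integrating by parts twice (tabular method), an antiderivative of (-3*x**2 + x) cos(2*pi*x) is -3*x**2*sin(2*pi*x)/(2*pi) + x*sin(2*pi*x)/(2*pi) - 3*x*cos(2*pi*x)/(2*pi**2) + 3*sin(2*pi*x)/(4*pi**3) + cos(2*pi*x)/(4*pi**2); evaluating from 0 to 1: ∫_{0}^{1} (-3*x**2 + x) cos(2*pi*x) dx = (-5/(4*pi**2)) - (1/(4*pi**2)) = -3/(2*pi**2).
Hence a_2 = 2·(-3/(2*pi**2)) = -3/pi**2.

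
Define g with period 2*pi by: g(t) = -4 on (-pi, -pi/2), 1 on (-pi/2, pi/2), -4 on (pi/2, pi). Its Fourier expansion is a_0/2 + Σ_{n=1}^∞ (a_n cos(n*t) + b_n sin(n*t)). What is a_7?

a_7 = 1/pi ∫_{-pi}^{pi} g(t) cos(7*t) dt.
g is even and cos(7*t) is even, so the integrand is even and a_7 = 2/pi ∫_0^{pi} g(t) cos(7*t) dt.
Split the integral at the breakpoints.
Directly, an antiderivative of (1) cos(7*t) is sin(7*t)/7; evaluating from 0 to pi/2: ∫_{0}^{pi/2} (1) cos(7*t) dt = (-1/7) - (0) = -1/7.
Directly, an antiderivative of (-4) cos(7*t) is -4*sin(7*t)/7; evaluating from pi/2 to pi: ∫_{pi/2}^{pi} (-4) cos(7*t) dt = (0) - (4/7) = -4/7.
Summing the pieces and multiplying by (2/pi) gives a_7 = -10/(7*pi).

-10/(7*pi)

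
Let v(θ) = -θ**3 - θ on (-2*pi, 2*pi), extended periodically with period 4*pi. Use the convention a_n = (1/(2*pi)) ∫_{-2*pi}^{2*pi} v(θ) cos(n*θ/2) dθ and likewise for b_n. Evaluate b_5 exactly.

-16*pi**2/5 - 4/125

b_5 = (1/(2*pi)) ∫_{-2*pi}^{2*pi} v(θ) sin(5*θ/2) dθ.
v is odd and sin(5*θ/2) is odd, so the integrand is even and b_5 = 1/pi ∫_0^{2*pi} v(θ) sin(5*θ/2) dθ.
Integrating by parts three times (tabular method), an antiderivative of (-θ**3 - θ) sin(5*θ/2) is 2*θ**3*cos(5*θ/2)/5 - 12*θ**2*sin(5*θ/2)/25 + 2*θ*cos(5*θ/2)/125 - 4*sin(5*θ/2)/625; evaluating from 0 to 2*pi: ∫_{0}^{2*pi} (-θ**3 - θ) sin(5*θ/2) dθ = (-4*pi*(1 + 100*pi**2)/125) - (0) = -4*pi*(1 + 100*pi**2)/125.
Hence b_5 = (1/pi)·(-4*pi*(1 + 100*pi**2)/125) = -16*pi**2/5 - 4/125.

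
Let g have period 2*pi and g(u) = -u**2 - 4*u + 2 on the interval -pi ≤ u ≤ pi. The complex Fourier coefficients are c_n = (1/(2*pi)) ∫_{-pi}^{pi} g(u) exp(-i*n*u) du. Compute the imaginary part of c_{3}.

Since g is real-valued, Im(c_{3}) = -(1/(2*pi)) ∫_{-pi}^{pi} g(u) sin(3*u) du = -b_{3}/2.
Integrating by parts twice (tabular method), an antiderivative of (-u**2 - 4*u + 2) sin(3*u) is u**2*cos(3*u)/3 - 2*u*sin(3*u)/9 + 4*u*cos(3*u)/3 - 4*sin(3*u)/9 - 20*cos(3*u)/27; evaluating from -pi to pi: ∫_{-pi}^{pi} (-u**2 - 4*u + 2) sin(3*u) du = (-4*pi/3 - pi**2/3 + 20/27) - (-pi**2/3 + 20/27 + 4*pi/3) = -8*pi/3.
Hence Im(c_{3}) = (-1/(2*pi))·(-8*pi/3) = 4/3.

4/3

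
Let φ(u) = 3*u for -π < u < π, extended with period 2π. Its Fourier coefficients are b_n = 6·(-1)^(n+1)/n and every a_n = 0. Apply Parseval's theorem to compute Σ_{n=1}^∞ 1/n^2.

Parseval: Σ b_n^2 = (1/π) ∫_{-π}^{π} φ(u)^2 du = 6*pi**2.
Σ b_n^2 = Σ 36/n^2, so Σ 1/n^2 = (6*pi**2)/36 = pi**2/6.

pi**2/6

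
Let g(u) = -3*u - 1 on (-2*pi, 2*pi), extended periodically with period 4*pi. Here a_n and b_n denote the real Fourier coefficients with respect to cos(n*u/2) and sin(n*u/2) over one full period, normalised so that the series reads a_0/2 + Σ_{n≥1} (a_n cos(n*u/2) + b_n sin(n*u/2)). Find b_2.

6

b_2 = (1/(2*pi)) ∫_{-2*pi}^{2*pi} g(u) sin(u) du.
Integrating by parts (boundary term plus one more integral), an antiderivative of (-3*u - 1) sin(u) is 3*u*cos(u) - 3*sin(u) + cos(u); evaluating from -2*pi to 2*pi: ∫_{-2*pi}^{2*pi} (-3*u - 1) sin(u) du = (1 + 6*pi) - (1 - 6*pi) = 12*pi.
Hence b_2 = (1/(2*pi))·(12*pi) = 6.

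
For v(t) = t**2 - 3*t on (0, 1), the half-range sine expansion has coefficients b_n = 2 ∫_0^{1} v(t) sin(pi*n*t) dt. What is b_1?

-4/pi - 8/pi**3

b_1 = 2 ∫_0^{1} (t**2 - 3*t) sin(pi*t) dt.
Integrating by parts twice (tabular method), an antiderivative of (t**2 - 3*t) sin(pi*t) is -t**2*cos(pi*t)/pi + 2*t*sin(pi*t)/pi**2 + 3*t*cos(pi*t)/pi - 3*sin(pi*t)/pi**2 + 2*cos(pi*t)/pi**3; evaluating from 0 to 1: ∫_{0}^{1} (t**2 - 3*t) sin(pi*t) dt = (-2/pi - 2/pi**3) - (2/pi**3) = -2/pi - 4/pi**3.
Hence b_1 = 2·(-2/pi - 4/pi**3) = -4/pi - 8/pi**3.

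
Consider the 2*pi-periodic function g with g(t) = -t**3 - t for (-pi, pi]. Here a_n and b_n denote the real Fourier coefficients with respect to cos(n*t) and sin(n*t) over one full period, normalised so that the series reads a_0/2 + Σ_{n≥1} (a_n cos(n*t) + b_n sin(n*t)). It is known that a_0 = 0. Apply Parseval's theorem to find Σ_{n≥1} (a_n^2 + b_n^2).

Parseval: a_0^2/2 + Σ_{n≥1} (a_n^2+b_n^2) = 1/pi ∫_{-pi}^{pi} g(t)^2 dt = 2*pi**2*(35 + 42*pi**2 + 15*pi**4)/105.
Subtract a_0^2/2 = 0: Σ (a_n^2+b_n^2) = 2*pi**2*(35 + 42*pi**2 + 15*pi**4)/105.

2*pi**2*(35 + 42*pi**2 + 15*pi**4)/105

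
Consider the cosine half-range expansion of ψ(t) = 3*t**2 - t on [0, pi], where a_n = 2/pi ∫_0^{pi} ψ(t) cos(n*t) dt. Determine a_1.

-12 + 4/pi

a_1 = 2/pi ∫_0^{pi} (3*t**2 - t) cos(t) dt.
Integrating by parts twice (tabular method), an antiderivative of (3*t**2 - t) cos(t) is 3*t**2*sin(t) - t*sin(t) + 6*t*cos(t) - 6*sin(t) - cos(t); evaluating from 0 to pi: ∫_{0}^{pi} (3*t**2 - t) cos(t) dt = (1 - 6*pi) - (-1) = 2 - 6*pi.
Hence a_1 = (2/pi)·(2 - 6*pi) = -12 + 4/pi.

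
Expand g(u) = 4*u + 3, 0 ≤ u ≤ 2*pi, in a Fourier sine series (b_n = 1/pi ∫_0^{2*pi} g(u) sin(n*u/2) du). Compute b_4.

-4

b_4 = 1/pi ∫_0^{2*pi} (4*u + 3) sin(2*u) du.
Integrating by parts (boundary term plus one more integral), an antiderivative of (4*u + 3) sin(2*u) is -2*u*cos(2*u) + sin(2*u) - 3*cos(2*u)/2; evaluating from 0 to 2*pi: ∫_{0}^{2*pi} (4*u + 3) sin(2*u) du = (-4*pi - 3/2) - (-3/2) = -4*pi.
Hence b_4 = (1/pi)·(-4*pi) = -4.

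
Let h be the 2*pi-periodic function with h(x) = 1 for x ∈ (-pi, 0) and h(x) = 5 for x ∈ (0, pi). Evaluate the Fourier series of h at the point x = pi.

At x = pi the one-sided limits are h(pi^-) = 5 and h(pi^+) = 1.
By Dirichlet's theorem the series converges to their average, [(5) + (1)]/2 = 3.

3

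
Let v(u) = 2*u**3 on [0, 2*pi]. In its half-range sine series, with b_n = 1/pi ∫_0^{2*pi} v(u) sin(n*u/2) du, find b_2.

b_2 = 1/pi ∫_0^{2*pi} (2*u**3) sin(u) du.
Integrating by parts three times (tabular method), an antiderivative of (2*u**3) sin(u) is -2*u**3*cos(u) + 6*u**2*sin(u) + 12*u*cos(u) - 12*sin(u); evaluating from 0 to 2*pi: ∫_{0}^{2*pi} (2*u**3) sin(u) du = (-16*pi**3 + 24*pi) - (0) = -16*pi**3 + 24*pi.
Hence b_2 = (1/pi)·(-16*pi**3 + 24*pi) = 24 - 16*pi**2.

24 - 16*pi**2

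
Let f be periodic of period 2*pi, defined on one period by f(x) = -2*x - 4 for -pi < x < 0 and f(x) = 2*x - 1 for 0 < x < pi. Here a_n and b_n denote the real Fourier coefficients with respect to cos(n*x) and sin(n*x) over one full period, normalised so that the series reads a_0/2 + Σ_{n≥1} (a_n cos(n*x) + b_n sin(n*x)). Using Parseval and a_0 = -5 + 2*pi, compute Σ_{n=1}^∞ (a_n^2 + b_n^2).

Parseval: a_0^2/2 + Σ_{n≥1} (a_n^2+b_n^2) = 1/pi ∫_{-pi}^{pi} f(x)^2 dx = -10*pi + 17 + 8*pi**2/3.
Subtract a_0^2/2 = (5 - 2*pi)**2/2: Σ (a_n^2+b_n^2) = 9/2 + 2*pi**2/3.

9/2 + 2*pi**2/3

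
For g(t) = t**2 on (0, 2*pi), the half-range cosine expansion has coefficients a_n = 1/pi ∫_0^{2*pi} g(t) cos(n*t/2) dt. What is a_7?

-16/49

a_7 = 1/pi ∫_0^{2*pi} (t**2) cos(7*t/2) dt.
Integrating by parts twice (tabular method), an antiderivative of (t**2) cos(7*t/2) is 2*t**2*sin(7*t/2)/7 + 8*t*cos(7*t/2)/49 - 16*sin(7*t/2)/343; evaluating from 0 to 2*pi: ∫_{0}^{2*pi} (t**2) cos(7*t/2) dt = (-16*pi/49) - (0) = -16*pi/49.
Hence a_7 = (1/pi)·(-16*pi/49) = -16/49.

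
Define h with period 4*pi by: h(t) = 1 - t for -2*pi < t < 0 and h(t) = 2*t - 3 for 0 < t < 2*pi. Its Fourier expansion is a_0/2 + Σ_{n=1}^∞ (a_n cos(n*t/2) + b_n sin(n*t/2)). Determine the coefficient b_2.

-1

b_2 = (1/(2*pi)) ∫_{-2*pi}^{2*pi} h(t) sin(t) dt.
Split the integral at the breakpoints.
Integrating by parts (boundary term plus one more integral), an antiderivative of (1 - t) sin(t) is t*cos(t) - sin(t) - cos(t); evaluating from -2*pi to 0: ∫_{-2*pi}^{0} (1 - t) sin(t) dt = (-1) - (-2*pi - 1) = 2*pi.
Integrating by parts (boundary term plus one more integral), an antiderivative of (2*t - 3) sin(t) is -2*t*cos(t) + 2*sin(t) + 3*cos(t); evaluating from 0 to 2*pi: ∫_{0}^{2*pi} (2*t - 3) sin(t) dt = (3 - 4*pi) - (3) = -4*pi.
Summing the pieces and multiplying by (1/(2*pi)) gives b_2 = -1.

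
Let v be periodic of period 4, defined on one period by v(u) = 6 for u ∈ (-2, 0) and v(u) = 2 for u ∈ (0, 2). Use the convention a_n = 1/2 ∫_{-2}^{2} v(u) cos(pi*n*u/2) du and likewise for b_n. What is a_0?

8

a_0 = 1/2 ∫_{-2}^{2} v(u) du = 1/2 · (16) = 8.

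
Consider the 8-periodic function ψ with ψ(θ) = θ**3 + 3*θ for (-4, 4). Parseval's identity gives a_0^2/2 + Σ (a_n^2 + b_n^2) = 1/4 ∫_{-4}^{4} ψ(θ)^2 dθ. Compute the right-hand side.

1/4 ∫_{-4}^{4} ψ(θ)^2 dθ = 1/4 · (263296/35) = 65824/35.

65824/35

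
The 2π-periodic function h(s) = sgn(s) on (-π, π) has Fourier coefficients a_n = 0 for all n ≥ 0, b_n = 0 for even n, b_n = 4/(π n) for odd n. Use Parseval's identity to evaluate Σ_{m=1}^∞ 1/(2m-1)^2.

Parseval: Σ b_n^2 = (1/π) ∫_{-π}^{π} h(s)^2 ds = 2.
Only odd n contribute, with b_n^2 = 16/(π^2 n^2), so Σ_{m≥1} 1/(2m-1)^2 = π^2·(2)/16 = pi**2/8.

pi**2/8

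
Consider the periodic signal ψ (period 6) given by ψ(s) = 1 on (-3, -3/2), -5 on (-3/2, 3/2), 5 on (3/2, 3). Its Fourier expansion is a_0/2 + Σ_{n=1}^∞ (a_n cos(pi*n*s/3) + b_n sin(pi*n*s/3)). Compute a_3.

16/(3*pi)

a_3 = 1/3 ∫_{-3}^{3} ψ(s) cos(pi*s) ds.
Split the integral at the breakpoints.
Directly, an antiderivative of (1) cos(pi*s) is sin(pi*s)/pi; evaluating from -3 to -3/2: ∫_{-3}^{-3/2} (1) cos(pi*s) ds = (1/pi) - (0) = 1/pi.
Directly, an antiderivative of (-5) cos(pi*s) is -5*sin(pi*s)/pi; evaluating from -3/2 to 3/2: ∫_{-3/2}^{3/2} (-5) cos(pi*s) ds = (5/pi) - (-5/pi) = 10/pi.
Directly, an antiderivative of (5) cos(pi*s) is 5*sin(pi*s)/pi; evaluating from 3/2 to 3: ∫_{3/2}^{3} (5) cos(pi*s) ds = (0) - (-5/pi) = 5/pi.
Summing the pieces and multiplying by (1/3) gives a_3 = 16/(3*pi).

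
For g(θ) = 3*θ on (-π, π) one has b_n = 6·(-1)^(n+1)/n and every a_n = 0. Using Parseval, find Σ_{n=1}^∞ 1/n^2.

Parseval: Σ b_n^2 = (1/π) ∫_{-π}^{π} g(θ)^2 dθ = 6*pi**2.
Σ b_n^2 = Σ 36/n^2, so Σ 1/n^2 = (6*pi**2)/36 = pi**2/6.

pi**2/6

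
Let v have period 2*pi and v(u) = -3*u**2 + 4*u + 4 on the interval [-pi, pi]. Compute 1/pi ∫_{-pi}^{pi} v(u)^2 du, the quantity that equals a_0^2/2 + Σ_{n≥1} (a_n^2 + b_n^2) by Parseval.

-16*pi**2/3 + 32 + 18*pi**4/5

1/pi ∫_{-pi}^{pi} v(u)^2 du = 1/pi · (2*pi*(-40*pi**2 + 240 + 27*pi**4)/15) = -16*pi**2/3 + 32 + 18*pi**4/5.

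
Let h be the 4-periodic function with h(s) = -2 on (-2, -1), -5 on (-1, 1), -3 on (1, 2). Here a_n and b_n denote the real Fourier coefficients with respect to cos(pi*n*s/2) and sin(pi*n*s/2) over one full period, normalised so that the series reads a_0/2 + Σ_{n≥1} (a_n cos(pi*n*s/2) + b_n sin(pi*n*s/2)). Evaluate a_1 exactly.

-5/pi

a_1 = 1/2 ∫_{-2}^{2} h(s) cos(pi*s/2) ds.
Split the integral at the breakpoints.
Directly, an antiderivative of (-2) cos(pi*s/2) is -4*sin(pi*s/2)/pi; evaluating from -2 to -1: ∫_{-2}^{-1} (-2) cos(pi*s/2) ds = (4/pi) - (0) = 4/pi.
Directly, an antiderivative of (-5) cos(pi*s/2) is -10*sin(pi*s/2)/pi; evaluating from -1 to 1: ∫_{-1}^{1} (-5) cos(pi*s/2) ds = (-10/pi) - (10/pi) = -20/pi.
Directly, an antiderivative of (-3) cos(pi*s/2) is -6*sin(pi*s/2)/pi; evaluating from 1 to 2: ∫_{1}^{2} (-3) cos(pi*s/2) ds = (0) - (-6/pi) = 6/pi.
Summing the pieces and multiplying by (1/2) gives a_1 = -5/pi.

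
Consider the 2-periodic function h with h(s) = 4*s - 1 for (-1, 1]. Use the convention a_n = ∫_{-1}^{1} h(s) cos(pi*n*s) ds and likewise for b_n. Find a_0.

-2

a_0 = ∫_{-1}^{1} h(s) ds = -2.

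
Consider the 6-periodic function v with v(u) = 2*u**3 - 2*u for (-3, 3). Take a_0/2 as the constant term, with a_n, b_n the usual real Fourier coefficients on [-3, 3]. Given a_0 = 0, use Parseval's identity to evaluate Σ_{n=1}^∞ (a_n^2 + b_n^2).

Parseval: a_0^2/2 + Σ_{n≥1} (a_n^2+b_n^2) = 1/3 ∫_{-3}^{3} v(u)^2 du = 20928/35.
Subtract a_0^2/2 = 0: Σ (a_n^2+b_n^2) = 20928/35.

20928/35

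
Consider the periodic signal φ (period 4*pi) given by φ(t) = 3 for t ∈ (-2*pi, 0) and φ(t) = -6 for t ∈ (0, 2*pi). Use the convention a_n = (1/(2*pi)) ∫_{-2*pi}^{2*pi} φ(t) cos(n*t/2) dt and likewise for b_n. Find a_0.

-3

a_0 = (1/(2*pi)) ∫_{-2*pi}^{2*pi} φ(t) dt = (1/(2*pi)) · (-6*pi) = -3.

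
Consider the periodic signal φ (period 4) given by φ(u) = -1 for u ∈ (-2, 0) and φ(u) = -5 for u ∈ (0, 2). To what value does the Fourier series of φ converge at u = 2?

-3

At u = 2 the one-sided limits are φ(2^-) = -5 and φ(2^+) = -1.
By Dirichlet's theorem the series converges to their average, [(-5) + (-1)]/2 = -3.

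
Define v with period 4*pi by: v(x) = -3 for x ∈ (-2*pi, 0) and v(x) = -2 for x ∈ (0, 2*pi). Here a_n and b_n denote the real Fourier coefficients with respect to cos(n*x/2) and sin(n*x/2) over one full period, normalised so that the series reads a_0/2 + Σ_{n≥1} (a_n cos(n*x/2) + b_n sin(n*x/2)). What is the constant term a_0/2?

-5/2

a_0 = (1/(2*pi)) ∫_{-2*pi}^{2*pi} v(x) dx = (1/(2*pi)) · (-10*pi) = -5.
So the constant term a_0/2 = -5/2.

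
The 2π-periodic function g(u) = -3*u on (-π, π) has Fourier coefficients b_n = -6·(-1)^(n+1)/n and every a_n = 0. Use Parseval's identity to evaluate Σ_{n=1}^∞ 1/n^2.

Parseval: Σ b_n^2 = (1/π) ∫_{-π}^{π} g(u)^2 du = 6*pi**2.
Σ b_n^2 = Σ 36/n^2, so Σ 1/n^2 = (6*pi**2)/36 = pi**2/6.

pi**2/6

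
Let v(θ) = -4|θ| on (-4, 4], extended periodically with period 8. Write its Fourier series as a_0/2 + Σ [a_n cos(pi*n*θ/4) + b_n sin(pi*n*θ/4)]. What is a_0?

-16

a_0 = 1/4 ∫_{-4}^{4} v(θ) dθ = 1/4 · (-64) = -16.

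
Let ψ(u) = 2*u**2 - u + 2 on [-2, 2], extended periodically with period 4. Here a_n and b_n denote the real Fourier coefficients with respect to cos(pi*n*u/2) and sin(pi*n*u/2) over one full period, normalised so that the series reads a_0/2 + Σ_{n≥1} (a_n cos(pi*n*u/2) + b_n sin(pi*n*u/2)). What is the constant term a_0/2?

a_0 = 1/2 ∫_{-2}^{2} ψ(u) du = 1/2 · (56/3) = 28/3.
So the constant term a_0/2 = 14/3.

14/3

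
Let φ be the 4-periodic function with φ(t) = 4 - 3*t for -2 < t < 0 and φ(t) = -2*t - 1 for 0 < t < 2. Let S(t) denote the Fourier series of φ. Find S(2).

At t = 2 the one-sided limits are φ(2^-) = -5 and φ(2^+) = 10.
By Dirichlet's theorem the series converges to their average, [(-5) + (10)]/2 = 5/2.

5/2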